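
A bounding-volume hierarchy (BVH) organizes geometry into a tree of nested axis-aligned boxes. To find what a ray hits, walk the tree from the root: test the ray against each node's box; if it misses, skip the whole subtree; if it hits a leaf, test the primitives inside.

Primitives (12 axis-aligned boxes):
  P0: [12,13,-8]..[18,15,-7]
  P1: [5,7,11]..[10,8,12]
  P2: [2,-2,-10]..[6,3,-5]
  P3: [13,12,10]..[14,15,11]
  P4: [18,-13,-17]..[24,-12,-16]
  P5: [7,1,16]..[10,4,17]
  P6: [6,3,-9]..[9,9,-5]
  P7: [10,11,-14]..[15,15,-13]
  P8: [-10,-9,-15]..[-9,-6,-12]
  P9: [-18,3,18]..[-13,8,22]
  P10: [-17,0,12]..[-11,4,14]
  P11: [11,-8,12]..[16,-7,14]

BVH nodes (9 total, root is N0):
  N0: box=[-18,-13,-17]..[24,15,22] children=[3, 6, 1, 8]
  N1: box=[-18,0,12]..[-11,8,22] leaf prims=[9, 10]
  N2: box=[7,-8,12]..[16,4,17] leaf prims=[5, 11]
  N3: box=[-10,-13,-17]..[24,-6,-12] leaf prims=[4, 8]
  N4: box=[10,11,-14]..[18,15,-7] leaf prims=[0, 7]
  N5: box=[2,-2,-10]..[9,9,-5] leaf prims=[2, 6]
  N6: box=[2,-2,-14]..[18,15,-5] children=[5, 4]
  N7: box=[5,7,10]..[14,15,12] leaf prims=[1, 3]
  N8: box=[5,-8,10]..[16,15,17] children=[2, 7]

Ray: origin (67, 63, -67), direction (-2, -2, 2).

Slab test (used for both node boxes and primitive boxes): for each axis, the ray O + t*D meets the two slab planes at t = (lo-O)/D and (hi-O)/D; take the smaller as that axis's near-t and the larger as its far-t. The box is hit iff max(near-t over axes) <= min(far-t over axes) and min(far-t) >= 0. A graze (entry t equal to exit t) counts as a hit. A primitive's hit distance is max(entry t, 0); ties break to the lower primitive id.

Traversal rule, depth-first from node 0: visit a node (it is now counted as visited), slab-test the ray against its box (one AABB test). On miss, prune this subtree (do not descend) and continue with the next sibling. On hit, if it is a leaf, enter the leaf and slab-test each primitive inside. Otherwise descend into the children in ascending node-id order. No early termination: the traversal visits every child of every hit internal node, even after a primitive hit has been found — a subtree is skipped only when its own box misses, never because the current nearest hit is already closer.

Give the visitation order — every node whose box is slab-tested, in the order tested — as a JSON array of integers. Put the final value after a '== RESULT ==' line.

Trace the traversal:
N0 x:[43/2,85/2] y:[24,38] z:[25,89/2] -> hit [25,38], descend [1, 3, 6, 8]
  N1 x:[39,85/2] y:[55/2,63/2] z:[79/2,89/2] -> miss, prune
  N3 x:[43/2,77/2] y:[69/2,38] z:[25,55/2] -> miss, prune
  N6 x:[49/2,65/2] y:[24,65/2] z:[53/2,31] -> hit [53/2,31], descend [4, 5]
    N4 x:[49/2,57/2] y:[24,26] z:[53/2,30] -> miss, prune
    N5 x:[29,65/2] y:[27,65/2] z:[57/2,31] -> hit [29,31] leaf, test {P2@t=61/2, P6@t=29}
  N8 x:[51/2,31] y:[24,71/2] z:[77/2,42] -> miss, prune

Summary -> nodes [0, 1, 3, 6, 4, 5, 8]; box-tests=7; leaf-entries=1; first=P6

== RESULT ==
[0, 1, 3, 6, 4, 5, 8]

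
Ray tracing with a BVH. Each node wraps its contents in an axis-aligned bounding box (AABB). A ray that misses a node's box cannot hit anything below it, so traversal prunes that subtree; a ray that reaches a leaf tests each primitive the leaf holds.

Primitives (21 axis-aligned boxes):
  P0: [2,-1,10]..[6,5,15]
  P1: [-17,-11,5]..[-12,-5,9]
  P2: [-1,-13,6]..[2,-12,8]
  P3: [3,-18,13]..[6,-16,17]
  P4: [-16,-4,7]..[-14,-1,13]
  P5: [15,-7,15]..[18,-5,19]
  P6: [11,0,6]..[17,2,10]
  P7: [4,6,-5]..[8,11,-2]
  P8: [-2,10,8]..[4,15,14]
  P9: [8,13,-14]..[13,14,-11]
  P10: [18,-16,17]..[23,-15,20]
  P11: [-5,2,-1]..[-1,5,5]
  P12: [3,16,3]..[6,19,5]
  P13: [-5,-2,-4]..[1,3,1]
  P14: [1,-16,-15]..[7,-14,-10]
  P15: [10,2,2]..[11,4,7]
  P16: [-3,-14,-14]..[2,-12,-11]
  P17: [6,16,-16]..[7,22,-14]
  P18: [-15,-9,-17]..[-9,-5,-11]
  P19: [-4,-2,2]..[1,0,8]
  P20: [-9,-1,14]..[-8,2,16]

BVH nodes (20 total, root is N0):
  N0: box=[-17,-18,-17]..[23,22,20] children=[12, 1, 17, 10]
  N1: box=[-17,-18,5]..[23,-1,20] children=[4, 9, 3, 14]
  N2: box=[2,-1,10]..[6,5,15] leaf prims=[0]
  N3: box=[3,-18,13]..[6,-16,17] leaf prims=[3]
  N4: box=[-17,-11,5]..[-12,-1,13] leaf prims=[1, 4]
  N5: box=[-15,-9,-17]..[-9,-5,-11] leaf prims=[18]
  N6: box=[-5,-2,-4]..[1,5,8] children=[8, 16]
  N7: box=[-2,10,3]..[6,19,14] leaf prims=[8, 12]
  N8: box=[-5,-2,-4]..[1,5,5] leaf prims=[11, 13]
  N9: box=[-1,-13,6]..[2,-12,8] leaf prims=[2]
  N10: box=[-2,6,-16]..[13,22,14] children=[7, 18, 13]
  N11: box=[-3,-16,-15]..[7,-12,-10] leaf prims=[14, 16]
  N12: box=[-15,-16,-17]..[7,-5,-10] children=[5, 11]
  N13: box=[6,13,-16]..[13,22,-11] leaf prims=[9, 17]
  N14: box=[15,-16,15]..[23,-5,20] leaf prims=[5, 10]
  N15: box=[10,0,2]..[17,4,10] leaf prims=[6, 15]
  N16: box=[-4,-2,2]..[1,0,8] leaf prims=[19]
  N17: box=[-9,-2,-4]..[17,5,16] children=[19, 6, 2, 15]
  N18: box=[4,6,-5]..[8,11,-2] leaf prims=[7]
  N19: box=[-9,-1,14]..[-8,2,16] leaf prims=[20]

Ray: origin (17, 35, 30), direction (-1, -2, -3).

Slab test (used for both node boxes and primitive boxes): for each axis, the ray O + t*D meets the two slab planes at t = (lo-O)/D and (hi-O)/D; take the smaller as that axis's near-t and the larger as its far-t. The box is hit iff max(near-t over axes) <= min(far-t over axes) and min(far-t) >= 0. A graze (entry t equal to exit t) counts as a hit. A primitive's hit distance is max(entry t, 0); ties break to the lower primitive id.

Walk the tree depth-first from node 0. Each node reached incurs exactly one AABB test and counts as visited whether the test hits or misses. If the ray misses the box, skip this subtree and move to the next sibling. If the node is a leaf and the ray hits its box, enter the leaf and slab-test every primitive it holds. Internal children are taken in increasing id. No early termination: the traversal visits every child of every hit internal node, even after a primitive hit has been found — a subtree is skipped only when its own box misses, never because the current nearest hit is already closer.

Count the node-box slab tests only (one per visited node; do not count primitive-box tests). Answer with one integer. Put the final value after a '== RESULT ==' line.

Traverse from the root:
N0 x:[-6,34] y:[13/2,53/2] z:[10/3,47/3] -> hit [13/2,47/3], descend [1, 10, 12, 17]
  N1 x:[-6,34] y:[18,53/2] z:[10/3,25/3] -> miss, prune
  N10 x:[4,19] y:[13/2,29/2] z:[16/3,46/3] -> hit [13/2,29/2], descend [7, 13, 18]
    N7 x:[11,19] y:[8,25/2] z:[16/3,9] -> miss, prune
    N13 x:[4,11] y:[13/2,11] z:[41/3,46/3] -> miss, prune
    N18 x:[9,13] y:[12,29/2] z:[32/3,35/3] -> miss, prune
  N12 x:[10,32] y:[20,51/2] z:[40/3,47/3] -> miss, prune
  N17 x:[0,26] y:[15,37/2] z:[14/3,34/3] -> miss, prune

8 AABB tests over nodes [0, 1, 10, 7, 13, 18, 12, 17]; 0 leaves entered; closest miss.

== RESULT ==
8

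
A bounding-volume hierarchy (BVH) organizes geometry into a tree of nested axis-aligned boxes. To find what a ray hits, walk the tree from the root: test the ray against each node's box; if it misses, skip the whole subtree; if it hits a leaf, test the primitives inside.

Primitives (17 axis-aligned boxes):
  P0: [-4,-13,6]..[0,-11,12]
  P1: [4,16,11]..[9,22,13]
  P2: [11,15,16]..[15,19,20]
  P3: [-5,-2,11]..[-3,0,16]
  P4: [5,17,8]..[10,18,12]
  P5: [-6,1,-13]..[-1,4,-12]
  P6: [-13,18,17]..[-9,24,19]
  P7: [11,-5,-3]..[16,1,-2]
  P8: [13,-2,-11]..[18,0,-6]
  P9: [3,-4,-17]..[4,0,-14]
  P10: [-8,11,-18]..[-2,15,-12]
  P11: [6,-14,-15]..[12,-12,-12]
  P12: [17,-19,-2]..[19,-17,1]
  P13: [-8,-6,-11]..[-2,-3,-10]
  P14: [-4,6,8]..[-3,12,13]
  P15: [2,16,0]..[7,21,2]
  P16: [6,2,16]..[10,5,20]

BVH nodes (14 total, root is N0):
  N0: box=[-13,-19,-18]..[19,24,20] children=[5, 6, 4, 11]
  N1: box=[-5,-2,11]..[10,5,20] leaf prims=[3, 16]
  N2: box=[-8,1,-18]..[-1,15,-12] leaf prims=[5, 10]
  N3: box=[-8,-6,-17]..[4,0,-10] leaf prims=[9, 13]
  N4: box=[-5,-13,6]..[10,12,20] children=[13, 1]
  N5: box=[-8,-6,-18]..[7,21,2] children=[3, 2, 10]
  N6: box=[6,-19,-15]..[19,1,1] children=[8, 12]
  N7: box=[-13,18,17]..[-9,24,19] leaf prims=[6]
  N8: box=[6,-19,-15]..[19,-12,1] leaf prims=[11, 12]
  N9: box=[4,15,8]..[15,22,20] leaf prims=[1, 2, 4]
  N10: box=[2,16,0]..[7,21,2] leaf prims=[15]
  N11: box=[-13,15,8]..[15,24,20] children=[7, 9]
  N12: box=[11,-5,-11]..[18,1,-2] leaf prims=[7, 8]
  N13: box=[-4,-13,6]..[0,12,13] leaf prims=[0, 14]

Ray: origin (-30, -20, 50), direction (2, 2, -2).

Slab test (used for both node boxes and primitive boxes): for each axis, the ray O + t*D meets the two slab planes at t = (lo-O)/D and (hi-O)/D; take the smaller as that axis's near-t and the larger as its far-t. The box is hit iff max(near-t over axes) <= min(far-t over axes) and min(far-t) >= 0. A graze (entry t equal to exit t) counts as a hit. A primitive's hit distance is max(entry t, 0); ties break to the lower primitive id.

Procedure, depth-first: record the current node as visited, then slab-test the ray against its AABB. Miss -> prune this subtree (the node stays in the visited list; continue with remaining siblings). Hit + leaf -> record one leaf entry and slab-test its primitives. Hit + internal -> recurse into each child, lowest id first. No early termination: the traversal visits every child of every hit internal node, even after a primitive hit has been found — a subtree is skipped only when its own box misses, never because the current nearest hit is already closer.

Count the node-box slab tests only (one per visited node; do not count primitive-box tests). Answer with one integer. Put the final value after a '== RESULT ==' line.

Traverse from the root:
N0 x:[17/2,49/2] y:[1/2,22] z:[15,34] -> hit [15,22], descend [4, 5, 6, 11]
  N4 x:[25/2,20] y:[7/2,16] z:[15,22] -> hit [15,16], descend [1, 13]
    N1 x:[25/2,20] y:[9,25/2] z:[15,39/2] -> miss, prune
    N13 x:[13,15] y:[7/2,16] z:[37/2,22] -> miss, prune
  N5 x:[11,37/2] y:[7,41/2] z:[24,34] -> miss, prune
  N6 x:[18,49/2] y:[1/2,21/2] z:[49/2,65/2] -> miss, prune
  N11 x:[17/2,45/2] y:[35/2,22] z:[15,21] -> hit [35/2,21], descend [7, 9]
    N7 x:[17/2,21/2] y:[19,22] z:[31/2,33/2] -> miss, prune
    N9 x:[17,45/2] y:[35/2,21] z:[15,21] -> hit [35/2,21] leaf, test {P1@t=37/2, P2(miss), P4@t=19}

9 AABB tests over nodes [0, 4, 1, 13, 5, 6, 11, 7, 9]; 1 leaf entered; closest P1.

== RESULT ==
9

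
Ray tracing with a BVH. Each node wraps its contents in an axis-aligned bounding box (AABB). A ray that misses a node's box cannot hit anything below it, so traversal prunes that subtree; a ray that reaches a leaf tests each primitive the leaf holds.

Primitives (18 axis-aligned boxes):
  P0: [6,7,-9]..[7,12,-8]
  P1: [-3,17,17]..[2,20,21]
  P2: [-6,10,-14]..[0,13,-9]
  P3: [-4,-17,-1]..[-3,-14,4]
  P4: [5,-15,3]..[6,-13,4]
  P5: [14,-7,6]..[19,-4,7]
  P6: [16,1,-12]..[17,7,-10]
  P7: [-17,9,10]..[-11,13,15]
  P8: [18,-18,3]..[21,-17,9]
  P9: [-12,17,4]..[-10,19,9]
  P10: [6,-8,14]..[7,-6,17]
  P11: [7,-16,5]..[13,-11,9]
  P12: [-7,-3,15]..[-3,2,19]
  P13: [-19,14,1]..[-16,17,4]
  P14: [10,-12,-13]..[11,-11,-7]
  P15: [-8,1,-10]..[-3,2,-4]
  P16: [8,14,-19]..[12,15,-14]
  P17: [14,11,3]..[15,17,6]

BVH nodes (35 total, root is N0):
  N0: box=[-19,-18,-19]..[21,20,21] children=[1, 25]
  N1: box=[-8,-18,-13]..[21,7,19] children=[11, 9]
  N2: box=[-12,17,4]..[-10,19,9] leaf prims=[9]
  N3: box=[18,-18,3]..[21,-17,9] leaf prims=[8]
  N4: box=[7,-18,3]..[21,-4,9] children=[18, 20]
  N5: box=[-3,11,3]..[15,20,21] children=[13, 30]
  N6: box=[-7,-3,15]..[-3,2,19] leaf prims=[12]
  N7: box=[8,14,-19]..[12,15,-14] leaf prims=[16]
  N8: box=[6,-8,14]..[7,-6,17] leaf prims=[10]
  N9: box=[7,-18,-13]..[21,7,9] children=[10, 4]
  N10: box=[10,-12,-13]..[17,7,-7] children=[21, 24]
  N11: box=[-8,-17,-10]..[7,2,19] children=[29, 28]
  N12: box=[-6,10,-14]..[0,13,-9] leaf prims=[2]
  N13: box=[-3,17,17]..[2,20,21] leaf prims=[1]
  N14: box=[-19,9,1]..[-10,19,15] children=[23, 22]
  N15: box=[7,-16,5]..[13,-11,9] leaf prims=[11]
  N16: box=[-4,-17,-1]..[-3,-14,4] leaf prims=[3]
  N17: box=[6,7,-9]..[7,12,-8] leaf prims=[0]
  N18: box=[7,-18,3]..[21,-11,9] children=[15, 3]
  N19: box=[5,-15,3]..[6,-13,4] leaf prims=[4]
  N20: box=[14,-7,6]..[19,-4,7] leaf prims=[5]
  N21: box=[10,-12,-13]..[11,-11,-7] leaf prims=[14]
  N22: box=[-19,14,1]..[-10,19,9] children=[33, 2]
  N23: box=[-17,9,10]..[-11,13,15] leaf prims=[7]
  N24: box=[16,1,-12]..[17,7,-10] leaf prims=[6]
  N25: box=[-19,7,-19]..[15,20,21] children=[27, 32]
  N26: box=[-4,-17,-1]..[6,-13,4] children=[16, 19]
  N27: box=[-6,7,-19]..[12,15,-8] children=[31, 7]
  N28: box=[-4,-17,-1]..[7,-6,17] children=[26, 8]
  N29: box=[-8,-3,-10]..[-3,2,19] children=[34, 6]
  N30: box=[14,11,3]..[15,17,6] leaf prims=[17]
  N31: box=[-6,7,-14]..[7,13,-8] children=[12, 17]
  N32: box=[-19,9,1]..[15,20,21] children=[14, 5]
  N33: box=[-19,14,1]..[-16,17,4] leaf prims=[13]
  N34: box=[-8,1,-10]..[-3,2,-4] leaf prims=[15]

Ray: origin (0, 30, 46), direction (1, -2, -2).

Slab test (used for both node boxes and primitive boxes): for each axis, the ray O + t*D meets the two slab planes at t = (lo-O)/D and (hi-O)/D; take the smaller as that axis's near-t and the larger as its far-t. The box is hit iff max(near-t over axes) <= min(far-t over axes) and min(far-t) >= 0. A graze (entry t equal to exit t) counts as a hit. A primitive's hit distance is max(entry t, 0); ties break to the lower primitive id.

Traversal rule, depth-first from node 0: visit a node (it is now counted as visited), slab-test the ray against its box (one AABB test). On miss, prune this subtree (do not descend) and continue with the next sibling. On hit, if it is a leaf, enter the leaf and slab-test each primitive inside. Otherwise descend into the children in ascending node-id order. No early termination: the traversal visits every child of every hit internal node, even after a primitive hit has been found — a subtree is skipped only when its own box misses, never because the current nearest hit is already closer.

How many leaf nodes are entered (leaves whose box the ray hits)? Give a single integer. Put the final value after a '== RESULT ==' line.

Trace the traversal:
N0 x:[-19,21] y:[5,24] z:[25/2,65/2] -> hit [25/2,21], descend [1, 25]
  N1 x:[-8,21] y:[23/2,24] z:[27/2,59/2] -> hit [27/2,21], descend [9, 11]
    N9 x:[7,21] y:[23/2,24] z:[37/2,59/2] -> hit [37/2,21], descend [4, 10]
      N4 x:[7,21] y:[17,24] z:[37/2,43/2] -> hit [37/2,21], descend [18, 20]
        N18 x:[7,21] y:[41/2,24] z:[37/2,43/2] -> hit [41/2,21], descend [3, 15]
          N3 x:[18,21] y:[47/2,24] z:[37/2,43/2] -> miss, prune
          N15 x:[7,13] y:[41/2,23] z:[37/2,41/2] -> miss, prune
        N20 x:[14,19] y:[17,37/2] z:[39/2,20] -> miss, prune
      N10 x:[10,17] y:[23/2,21] z:[53/2,59/2] -> miss, prune
    N11 x:[-8,7] y:[14,47/2] z:[27/2,28] -> miss, prune
  N25 x:[-19,15] y:[5,23/2] z:[25/2,65/2] -> miss, prune

Summary -> nodes [0, 1, 9, 4, 18, 3, 15, 20, 10, 11, 25]; box-tests=11; leaf-entries=0; first=miss

== RESULT ==
0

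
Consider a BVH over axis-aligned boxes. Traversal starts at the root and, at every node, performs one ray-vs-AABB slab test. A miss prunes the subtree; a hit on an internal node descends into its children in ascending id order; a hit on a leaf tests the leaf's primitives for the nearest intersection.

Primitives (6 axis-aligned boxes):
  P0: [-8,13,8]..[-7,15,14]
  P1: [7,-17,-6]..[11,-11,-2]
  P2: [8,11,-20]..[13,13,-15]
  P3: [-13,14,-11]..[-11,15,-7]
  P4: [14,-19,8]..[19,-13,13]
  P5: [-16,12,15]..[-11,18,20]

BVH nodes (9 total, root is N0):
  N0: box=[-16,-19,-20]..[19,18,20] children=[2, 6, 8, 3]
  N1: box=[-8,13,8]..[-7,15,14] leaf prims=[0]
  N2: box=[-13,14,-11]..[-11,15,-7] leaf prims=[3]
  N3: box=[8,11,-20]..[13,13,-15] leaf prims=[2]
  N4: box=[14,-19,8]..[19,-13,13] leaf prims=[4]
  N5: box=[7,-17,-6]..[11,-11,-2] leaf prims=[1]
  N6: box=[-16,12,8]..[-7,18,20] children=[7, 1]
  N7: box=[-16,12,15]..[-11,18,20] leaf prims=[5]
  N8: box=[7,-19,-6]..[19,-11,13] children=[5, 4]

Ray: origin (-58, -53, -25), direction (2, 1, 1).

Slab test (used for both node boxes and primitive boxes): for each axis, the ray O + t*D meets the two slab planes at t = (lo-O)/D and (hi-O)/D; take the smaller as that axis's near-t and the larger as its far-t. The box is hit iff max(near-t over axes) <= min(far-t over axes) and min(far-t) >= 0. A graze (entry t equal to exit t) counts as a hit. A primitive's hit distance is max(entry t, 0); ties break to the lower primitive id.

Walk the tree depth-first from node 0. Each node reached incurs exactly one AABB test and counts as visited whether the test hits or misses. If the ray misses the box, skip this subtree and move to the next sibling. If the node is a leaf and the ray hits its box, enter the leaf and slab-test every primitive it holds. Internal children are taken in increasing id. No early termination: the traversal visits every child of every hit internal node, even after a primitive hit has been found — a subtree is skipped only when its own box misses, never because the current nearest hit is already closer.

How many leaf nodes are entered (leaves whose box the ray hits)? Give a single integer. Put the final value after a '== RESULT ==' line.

Walk:
N0 x:[21,77/2] y:[34,71] z:[5,45] -> hit [34,77/2], descend [2, 3, 6, 8]
  N2 x:[45/2,47/2] y:[67,68] z:[14,18] -> miss, prune
  N3 x:[33,71/2] y:[64,66] z:[5,10] -> miss, prune
  N6 x:[21,51/2] y:[65,71] z:[33,45] -> miss, prune
  N8 x:[65/2,77/2] y:[34,42] z:[19,38] -> hit [34,38], descend [4, 5]
    N4 x:[36,77/2] y:[34,40] z:[33,38] -> hit [36,38] leaf, test {P4@t=36}
    N5 x:[65/2,69/2] y:[36,42] z:[19,23] -> miss, prune

7 AABB tests over nodes [0, 2, 3, 6, 8, 4, 5]; 1 leaf entered; closest P4.

== RESULT ==
1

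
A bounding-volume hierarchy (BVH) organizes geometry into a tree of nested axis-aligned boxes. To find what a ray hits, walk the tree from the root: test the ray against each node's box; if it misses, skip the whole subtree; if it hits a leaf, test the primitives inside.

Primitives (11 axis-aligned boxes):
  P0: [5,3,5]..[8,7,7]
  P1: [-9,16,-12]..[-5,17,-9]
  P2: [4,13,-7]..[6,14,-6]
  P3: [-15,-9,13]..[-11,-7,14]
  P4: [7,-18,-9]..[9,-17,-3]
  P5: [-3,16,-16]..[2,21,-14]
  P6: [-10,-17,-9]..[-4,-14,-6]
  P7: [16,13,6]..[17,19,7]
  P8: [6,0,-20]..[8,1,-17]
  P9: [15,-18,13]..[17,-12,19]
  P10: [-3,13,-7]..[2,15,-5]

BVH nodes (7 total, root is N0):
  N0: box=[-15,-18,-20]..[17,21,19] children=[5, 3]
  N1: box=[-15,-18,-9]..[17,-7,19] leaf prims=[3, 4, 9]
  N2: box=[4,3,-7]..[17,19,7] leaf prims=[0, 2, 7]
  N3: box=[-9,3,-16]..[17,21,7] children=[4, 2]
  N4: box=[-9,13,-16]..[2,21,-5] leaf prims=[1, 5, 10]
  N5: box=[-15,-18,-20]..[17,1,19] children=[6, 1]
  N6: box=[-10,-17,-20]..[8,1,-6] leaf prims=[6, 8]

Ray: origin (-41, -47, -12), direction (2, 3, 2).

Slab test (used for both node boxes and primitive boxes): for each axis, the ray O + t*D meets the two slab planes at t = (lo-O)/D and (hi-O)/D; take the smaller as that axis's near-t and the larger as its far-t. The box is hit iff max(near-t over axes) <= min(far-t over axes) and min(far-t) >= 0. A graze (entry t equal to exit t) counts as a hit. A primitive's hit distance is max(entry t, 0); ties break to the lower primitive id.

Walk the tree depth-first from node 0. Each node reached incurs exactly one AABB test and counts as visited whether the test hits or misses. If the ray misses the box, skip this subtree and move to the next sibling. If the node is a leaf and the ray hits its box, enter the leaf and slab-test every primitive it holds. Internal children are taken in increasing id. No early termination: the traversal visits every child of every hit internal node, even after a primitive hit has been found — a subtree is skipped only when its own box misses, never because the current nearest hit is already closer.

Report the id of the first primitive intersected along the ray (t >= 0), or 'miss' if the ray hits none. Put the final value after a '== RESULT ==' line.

Traverse from the root:
N0 x:[13,29] y:[29/3,68/3] z:[-4,31/2] -> hit [13,31/2], descend [3, 5]
  N3 x:[16,29] y:[50/3,68/3] z:[-2,19/2] -> miss, prune
  N5 x:[13,29] y:[29/3,16] z:[-4,31/2] -> hit [13,31/2], descend [1, 6]
    N1 x:[13,29] y:[29/3,40/3] z:[3/2,31/2] -> hit [13,40/3] leaf, test {P3@t=13, P4(miss), P9(miss)}
    N6 x:[31/2,49/2] y:[10,16] z:[-4,3] -> miss, prune

5 AABB tests over nodes [0, 3, 5, 1, 6]; 1 leaf entered; closest P3.

== RESULT ==
3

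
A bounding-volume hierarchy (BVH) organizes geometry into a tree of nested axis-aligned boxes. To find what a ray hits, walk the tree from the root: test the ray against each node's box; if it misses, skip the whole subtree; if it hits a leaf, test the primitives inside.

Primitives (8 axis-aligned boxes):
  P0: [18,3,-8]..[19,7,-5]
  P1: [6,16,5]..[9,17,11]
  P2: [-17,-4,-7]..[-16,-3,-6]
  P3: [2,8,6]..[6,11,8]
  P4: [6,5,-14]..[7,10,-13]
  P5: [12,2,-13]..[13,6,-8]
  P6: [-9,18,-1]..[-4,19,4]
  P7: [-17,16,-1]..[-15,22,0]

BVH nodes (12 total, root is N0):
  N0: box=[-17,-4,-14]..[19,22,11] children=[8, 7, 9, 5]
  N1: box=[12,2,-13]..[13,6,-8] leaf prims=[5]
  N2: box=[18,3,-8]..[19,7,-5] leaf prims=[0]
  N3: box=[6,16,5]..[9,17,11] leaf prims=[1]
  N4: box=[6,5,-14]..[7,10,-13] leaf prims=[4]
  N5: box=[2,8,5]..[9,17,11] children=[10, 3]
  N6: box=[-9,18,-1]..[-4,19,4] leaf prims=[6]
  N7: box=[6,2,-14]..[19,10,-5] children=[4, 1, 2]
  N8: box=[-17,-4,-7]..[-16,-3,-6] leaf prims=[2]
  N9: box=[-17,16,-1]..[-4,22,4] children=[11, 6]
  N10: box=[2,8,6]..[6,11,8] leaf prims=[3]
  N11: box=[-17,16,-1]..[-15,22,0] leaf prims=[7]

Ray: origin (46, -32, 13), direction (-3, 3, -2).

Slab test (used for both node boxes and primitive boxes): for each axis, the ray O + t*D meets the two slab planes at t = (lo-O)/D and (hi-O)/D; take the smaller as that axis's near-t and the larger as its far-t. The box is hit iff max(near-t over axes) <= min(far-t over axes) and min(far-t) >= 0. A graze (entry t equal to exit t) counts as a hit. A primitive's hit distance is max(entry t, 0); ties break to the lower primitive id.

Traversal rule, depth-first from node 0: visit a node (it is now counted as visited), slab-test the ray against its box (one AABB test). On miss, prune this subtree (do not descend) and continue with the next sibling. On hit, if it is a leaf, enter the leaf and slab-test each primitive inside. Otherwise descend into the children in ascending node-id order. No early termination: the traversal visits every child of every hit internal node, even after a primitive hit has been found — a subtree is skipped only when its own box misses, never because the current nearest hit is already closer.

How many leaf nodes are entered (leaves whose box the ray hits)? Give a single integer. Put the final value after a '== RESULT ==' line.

Trace the traversal:
N0 x:[9,21] y:[28/3,18] z:[1,27/2] -> hit [28/3,27/2], descend [5, 7, 8, 9]
  N5 x:[37/3,44/3] y:[40/3,49/3] z:[1,4] -> miss, prune
  N7 x:[9,40/3] y:[34/3,14] z:[9,27/2] -> hit [34/3,40/3], descend [1, 2, 4]
    N1 x:[11,34/3] y:[34/3,38/3] z:[21/2,13] -> hit [34/3,34/3] leaf, test {P5@t=34/3}
    N2 x:[9,28/3] y:[35/3,13] z:[9,21/2] -> miss, prune
    N4 x:[13,40/3] y:[37/3,14] z:[13,27/2] -> hit [13,40/3] leaf, test {P4@t=13}
  N8 x:[62/3,21] y:[28/3,29/3] z:[19/2,10] -> miss, prune
  N9 x:[50/3,21] y:[16,18] z:[9/2,7] -> miss, prune

Visited [0, 5, 7, 1, 2, 4, 8, 9]. Tests: 8 box, 2 leaf. Nearest: P5.

== RESULT ==
2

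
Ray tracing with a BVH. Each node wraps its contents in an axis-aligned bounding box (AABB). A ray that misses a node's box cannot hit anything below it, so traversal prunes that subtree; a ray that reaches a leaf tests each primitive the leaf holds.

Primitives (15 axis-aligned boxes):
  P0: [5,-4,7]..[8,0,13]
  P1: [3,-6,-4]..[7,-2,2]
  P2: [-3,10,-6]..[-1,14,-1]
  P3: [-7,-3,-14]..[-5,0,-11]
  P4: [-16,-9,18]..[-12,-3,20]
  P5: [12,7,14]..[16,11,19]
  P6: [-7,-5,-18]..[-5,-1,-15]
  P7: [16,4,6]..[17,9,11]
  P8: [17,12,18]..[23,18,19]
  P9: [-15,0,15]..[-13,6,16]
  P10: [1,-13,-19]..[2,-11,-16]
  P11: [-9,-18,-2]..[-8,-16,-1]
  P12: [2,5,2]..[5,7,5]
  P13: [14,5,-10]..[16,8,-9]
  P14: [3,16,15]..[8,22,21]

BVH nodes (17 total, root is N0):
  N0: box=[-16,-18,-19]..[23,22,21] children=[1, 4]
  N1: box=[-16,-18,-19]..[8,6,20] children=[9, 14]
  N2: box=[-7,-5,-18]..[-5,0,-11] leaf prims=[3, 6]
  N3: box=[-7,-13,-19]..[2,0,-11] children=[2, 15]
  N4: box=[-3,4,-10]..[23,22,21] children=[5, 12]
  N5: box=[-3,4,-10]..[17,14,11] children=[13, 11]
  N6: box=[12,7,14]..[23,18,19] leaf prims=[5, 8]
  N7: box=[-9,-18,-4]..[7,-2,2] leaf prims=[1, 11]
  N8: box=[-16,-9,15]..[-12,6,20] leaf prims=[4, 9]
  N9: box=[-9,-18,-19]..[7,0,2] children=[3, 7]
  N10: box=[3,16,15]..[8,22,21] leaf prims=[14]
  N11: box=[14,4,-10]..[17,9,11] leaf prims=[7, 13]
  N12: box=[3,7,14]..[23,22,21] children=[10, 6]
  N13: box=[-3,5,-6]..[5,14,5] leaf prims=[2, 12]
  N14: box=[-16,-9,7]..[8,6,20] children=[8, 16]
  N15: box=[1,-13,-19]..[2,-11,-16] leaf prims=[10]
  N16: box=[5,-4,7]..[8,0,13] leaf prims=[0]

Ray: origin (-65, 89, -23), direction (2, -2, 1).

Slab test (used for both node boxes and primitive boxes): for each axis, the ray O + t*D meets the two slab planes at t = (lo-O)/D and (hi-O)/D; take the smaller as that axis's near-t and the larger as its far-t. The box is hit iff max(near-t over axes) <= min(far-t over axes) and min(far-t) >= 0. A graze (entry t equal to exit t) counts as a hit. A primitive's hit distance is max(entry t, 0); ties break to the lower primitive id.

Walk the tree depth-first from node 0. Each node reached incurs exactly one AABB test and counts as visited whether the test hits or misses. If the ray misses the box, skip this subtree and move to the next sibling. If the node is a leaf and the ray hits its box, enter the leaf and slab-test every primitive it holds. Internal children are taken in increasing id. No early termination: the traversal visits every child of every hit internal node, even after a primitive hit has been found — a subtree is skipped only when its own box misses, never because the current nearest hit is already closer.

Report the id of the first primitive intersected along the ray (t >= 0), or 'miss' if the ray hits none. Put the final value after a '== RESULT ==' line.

Trace the traversal:
N0 x:[49/2,44] y:[67/2,107/2] z:[4,44] -> hit [67/2,44], descend [1, 4]
  N1 x:[49/2,73/2] y:[83/2,107/2] z:[4,43] -> miss, prune
  N4 x:[31,44] y:[67/2,85/2] z:[13,44] -> hit [67/2,85/2], descend [5, 12]
    N5 x:[31,41] y:[75/2,85/2] z:[13,34] -> miss, prune
    N12 x:[34,44] y:[67/2,41] z:[37,44] -> hit [37,41], descend [6, 10]
      N6 x:[77/2,44] y:[71/2,41] z:[37,42] -> hit [77/2,41] leaf, test {P5@t=39, P8(miss)}
      N10 x:[34,73/2] y:[67/2,73/2] z:[38,44] -> miss, prune

Visited [0, 1, 4, 5, 12, 6, 10]. Tests: 7 box, 1 leaf. Nearest: P5.

== RESULT ==
5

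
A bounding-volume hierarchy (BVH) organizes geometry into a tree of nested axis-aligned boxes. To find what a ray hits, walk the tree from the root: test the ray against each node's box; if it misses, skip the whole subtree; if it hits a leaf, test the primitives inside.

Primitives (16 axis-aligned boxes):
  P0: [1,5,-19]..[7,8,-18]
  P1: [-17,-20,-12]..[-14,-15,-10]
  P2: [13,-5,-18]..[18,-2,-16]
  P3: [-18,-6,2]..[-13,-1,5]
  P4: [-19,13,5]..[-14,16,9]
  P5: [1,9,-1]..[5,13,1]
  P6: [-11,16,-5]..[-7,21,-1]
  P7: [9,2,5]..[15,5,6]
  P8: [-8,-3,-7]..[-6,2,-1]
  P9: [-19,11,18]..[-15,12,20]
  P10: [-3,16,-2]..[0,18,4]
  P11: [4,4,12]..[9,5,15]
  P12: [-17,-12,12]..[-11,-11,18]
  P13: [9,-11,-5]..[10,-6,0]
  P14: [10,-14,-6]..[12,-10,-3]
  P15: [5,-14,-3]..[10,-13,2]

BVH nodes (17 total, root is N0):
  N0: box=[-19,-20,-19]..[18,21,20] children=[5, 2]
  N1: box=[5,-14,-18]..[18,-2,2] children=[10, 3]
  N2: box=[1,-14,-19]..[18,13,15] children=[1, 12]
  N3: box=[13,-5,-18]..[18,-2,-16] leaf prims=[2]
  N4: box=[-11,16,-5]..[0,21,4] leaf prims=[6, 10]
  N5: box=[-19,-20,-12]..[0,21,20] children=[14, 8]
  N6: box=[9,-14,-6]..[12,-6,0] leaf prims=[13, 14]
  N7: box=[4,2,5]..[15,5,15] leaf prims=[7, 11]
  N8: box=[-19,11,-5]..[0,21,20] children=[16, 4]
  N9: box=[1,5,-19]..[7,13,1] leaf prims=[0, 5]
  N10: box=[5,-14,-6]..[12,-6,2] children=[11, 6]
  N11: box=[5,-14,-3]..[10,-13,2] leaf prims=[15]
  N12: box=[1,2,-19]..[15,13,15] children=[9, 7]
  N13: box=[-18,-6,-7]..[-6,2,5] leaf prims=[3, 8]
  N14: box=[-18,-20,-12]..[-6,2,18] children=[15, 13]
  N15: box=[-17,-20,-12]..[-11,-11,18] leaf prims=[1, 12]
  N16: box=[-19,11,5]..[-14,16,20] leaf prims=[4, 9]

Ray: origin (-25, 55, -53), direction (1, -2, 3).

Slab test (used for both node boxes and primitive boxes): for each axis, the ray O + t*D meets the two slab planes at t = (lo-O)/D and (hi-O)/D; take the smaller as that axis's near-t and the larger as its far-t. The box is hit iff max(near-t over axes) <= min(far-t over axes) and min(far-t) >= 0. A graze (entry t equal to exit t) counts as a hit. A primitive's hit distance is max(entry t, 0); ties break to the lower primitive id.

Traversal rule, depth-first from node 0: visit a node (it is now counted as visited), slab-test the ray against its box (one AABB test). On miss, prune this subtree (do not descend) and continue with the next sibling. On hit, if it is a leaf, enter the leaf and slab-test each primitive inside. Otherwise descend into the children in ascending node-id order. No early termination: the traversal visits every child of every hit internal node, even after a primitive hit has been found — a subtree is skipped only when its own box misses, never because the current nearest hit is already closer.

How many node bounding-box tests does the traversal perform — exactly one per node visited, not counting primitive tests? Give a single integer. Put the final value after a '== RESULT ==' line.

Walk:
N0 x:[6,43] y:[17,75/2] z:[34/3,73/3] -> hit [17,73/3], descend [2, 5]
  N2 x:[26,43] y:[21,69/2] z:[34/3,68/3] -> miss, prune
  N5 x:[6,25] y:[17,75/2] z:[41/3,73/3] -> hit [17,73/3], descend [8, 14]
    N8 x:[6,25] y:[17,22] z:[16,73/3] -> hit [17,22], descend [4, 16]
      N4 x:[14,25] y:[17,39/2] z:[16,19] -> hit [17,19] leaf, test {P6@t=17, P10(miss)}
      N16 x:[6,11] y:[39/2,22] z:[58/3,73/3] -> miss, prune
    N14 x:[7,19] y:[53/2,75/2] z:[41/3,71/3] -> miss, prune

7 AABB tests over nodes [0, 2, 5, 8, 4, 16, 14]; 1 leaf entered; closest P6.

== RESULT ==
7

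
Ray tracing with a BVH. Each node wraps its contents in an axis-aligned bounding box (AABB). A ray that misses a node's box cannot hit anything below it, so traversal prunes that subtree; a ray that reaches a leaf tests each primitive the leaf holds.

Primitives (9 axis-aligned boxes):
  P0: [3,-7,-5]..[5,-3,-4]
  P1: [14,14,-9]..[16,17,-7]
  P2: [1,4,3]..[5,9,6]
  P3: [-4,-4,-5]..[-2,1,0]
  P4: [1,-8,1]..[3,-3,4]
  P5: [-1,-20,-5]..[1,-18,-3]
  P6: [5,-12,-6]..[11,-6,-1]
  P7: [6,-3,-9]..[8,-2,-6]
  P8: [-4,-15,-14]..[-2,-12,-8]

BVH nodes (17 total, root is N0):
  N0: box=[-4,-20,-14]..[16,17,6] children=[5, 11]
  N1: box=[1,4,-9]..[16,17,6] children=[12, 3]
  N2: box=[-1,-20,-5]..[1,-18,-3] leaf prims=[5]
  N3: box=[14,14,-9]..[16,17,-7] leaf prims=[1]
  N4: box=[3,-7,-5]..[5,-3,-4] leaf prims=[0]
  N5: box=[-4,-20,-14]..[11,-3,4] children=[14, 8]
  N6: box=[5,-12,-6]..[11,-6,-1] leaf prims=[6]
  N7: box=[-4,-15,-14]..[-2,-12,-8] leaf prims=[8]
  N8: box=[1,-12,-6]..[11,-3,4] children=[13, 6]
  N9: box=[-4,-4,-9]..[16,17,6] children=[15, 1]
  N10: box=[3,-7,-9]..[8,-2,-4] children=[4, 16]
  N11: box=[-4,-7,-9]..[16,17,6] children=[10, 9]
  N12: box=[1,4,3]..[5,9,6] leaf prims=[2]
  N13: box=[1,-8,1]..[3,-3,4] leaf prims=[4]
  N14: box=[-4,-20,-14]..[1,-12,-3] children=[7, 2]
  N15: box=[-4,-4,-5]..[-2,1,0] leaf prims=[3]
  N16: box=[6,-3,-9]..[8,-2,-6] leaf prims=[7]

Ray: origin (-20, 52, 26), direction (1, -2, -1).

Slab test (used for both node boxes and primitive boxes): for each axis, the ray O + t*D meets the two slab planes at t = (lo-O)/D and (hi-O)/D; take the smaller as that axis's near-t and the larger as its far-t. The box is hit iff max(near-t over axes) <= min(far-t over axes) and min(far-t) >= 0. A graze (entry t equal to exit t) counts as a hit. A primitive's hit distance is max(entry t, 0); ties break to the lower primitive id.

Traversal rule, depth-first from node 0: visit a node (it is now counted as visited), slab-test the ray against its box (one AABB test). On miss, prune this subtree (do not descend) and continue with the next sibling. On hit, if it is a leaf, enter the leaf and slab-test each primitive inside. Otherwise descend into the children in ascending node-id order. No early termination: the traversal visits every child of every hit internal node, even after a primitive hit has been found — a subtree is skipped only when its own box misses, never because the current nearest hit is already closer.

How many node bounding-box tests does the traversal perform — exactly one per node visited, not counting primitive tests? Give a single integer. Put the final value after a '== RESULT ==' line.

Traverse from the root:
N0 x:[16,36] y:[35/2,36] z:[20,40] -> hit [20,36], descend [5, 11]
  N5 x:[16,31] y:[55/2,36] z:[22,40] -> hit [55/2,31], descend [8, 14]
    N8 x:[21,31] y:[55/2,32] z:[22,32] -> hit [55/2,31], descend [6, 13]
      N6 x:[25,31] y:[29,32] z:[27,32] -> hit [29,31] leaf, test {P6@t=29}
      N13 x:[21,23] y:[55/2,30] z:[22,25] -> miss, prune
    N14 x:[16,21] y:[32,36] z:[29,40] -> miss, prune
  N11 x:[16,36] y:[35/2,59/2] z:[20,35] -> hit [20,59/2], descend [9, 10]
    N9 x:[16,36] y:[35/2,28] z:[20,35] -> hit [20,28], descend [1, 15]
      N1 x:[21,36] y:[35/2,24] z:[20,35] -> hit [21,24], descend [3, 12]
        N3 x:[34,36] y:[35/2,19] z:[33,35] -> miss, prune
        N12 x:[21,25] y:[43/2,24] z:[20,23] -> hit [43/2,23] leaf, test {P2@t=43/2}
      N15 x:[16,18] y:[51/2,28] z:[26,31] -> miss, prune
    N10 x:[23,28] y:[27,59/2] z:[30,35] -> miss, prune

Visited [0, 5, 8, 6, 13, 14, 11, 9, 1, 3, 12, 15, 10]. Tests: 13 box, 2 leaf. Nearest: P2.

== RESULT ==
13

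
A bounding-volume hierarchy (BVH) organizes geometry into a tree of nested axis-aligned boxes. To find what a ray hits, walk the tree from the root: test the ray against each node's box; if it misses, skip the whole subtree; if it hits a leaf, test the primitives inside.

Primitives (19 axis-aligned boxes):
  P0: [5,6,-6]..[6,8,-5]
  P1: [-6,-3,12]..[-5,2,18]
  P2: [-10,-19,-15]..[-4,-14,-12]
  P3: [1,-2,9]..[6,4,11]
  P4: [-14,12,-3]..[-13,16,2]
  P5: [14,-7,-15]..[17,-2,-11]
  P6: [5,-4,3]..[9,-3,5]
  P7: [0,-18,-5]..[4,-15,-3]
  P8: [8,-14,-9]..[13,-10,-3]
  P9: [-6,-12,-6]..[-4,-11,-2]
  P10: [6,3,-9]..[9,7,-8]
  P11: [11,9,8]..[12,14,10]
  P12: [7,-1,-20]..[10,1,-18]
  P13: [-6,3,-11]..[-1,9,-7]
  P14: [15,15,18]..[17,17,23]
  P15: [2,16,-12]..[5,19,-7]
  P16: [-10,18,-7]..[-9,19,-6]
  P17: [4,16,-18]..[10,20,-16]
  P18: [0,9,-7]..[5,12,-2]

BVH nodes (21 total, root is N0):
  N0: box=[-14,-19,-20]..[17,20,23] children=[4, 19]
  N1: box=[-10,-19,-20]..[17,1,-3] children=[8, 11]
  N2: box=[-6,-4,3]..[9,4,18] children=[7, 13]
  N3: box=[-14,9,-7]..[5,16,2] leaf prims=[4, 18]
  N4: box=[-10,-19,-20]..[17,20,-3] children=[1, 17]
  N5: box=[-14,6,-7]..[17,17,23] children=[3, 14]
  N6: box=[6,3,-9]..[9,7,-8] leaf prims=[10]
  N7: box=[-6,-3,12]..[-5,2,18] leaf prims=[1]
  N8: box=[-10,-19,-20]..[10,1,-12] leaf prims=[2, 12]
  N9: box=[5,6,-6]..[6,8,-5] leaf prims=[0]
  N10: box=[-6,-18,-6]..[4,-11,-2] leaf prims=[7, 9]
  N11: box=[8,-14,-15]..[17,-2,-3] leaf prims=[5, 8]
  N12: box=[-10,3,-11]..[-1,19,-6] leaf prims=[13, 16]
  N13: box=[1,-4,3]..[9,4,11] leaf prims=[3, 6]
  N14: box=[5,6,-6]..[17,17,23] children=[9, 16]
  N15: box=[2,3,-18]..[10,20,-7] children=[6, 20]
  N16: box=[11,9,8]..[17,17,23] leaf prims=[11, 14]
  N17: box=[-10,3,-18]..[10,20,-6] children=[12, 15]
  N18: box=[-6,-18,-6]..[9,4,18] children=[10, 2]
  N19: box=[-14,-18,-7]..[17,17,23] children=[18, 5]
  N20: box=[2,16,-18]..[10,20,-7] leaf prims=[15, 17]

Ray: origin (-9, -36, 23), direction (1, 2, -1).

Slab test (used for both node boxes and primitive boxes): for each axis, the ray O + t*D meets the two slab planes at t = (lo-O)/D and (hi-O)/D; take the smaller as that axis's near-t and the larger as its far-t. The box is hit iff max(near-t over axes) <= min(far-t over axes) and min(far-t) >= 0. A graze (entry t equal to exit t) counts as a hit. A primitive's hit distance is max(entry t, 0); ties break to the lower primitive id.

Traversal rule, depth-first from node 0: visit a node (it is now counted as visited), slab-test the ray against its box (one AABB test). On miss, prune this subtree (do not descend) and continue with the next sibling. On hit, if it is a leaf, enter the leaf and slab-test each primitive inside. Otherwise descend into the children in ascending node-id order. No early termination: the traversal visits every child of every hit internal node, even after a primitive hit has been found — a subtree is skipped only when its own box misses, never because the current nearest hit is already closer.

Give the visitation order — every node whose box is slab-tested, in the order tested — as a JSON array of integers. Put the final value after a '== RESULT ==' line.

Traverse from the root:
N0 x:[-5,26] y:[17/2,28] z:[0,43] -> hit [17/2,26], descend [4, 19]
  N4 x:[-1,26] y:[17/2,28] z:[26,43] -> hit [26,26], descend [1, 17]
    N1 x:[-1,26] y:[17/2,37/2] z:[26,43] -> miss, prune
    N17 x:[-1,19] y:[39/2,28] z:[29,41] -> miss, prune
  N19 x:[-5,26] y:[9,53/2] z:[0,30] -> hit [9,26], descend [5, 18]
    N5 x:[-5,26] y:[21,53/2] z:[0,30] -> hit [21,26], descend [3, 14]
      N3 x:[-5,14] y:[45/2,26] z:[21,30] -> miss, prune
      N14 x:[14,26] y:[21,53/2] z:[0,29] -> hit [21,26], descend [9, 16]
        N9 x:[14,15] y:[21,22] z:[28,29] -> miss, prune
        N16 x:[20,26] y:[45/2,53/2] z:[0,15] -> miss, prune
    N18 x:[3,18] y:[9,20] z:[5,29] -> hit [9,18], descend [2, 10]
      N2 x:[3,18] y:[16,20] z:[5,20] -> hit [16,18], descend [7, 13]
        N7 x:[3,4] y:[33/2,19] z:[5,11] -> miss, prune
        N13 x:[10,18] y:[16,20] z:[12,20] -> hit [16,18] leaf, test {P3(miss), P6(miss)}
      N10 x:[3,13] y:[9,25/2] z:[25,29] -> miss, prune

order=[0, 4, 1, 17, 19, 5, 3, 14, 9, 16, 18, 2, 7, 13, 10]  |boxes|=15  |leaves|=1  hit=miss

== RESULT ==
[0, 4, 1, 17, 19, 5, 3, 14, 9, 16, 18, 2, 7, 13, 10]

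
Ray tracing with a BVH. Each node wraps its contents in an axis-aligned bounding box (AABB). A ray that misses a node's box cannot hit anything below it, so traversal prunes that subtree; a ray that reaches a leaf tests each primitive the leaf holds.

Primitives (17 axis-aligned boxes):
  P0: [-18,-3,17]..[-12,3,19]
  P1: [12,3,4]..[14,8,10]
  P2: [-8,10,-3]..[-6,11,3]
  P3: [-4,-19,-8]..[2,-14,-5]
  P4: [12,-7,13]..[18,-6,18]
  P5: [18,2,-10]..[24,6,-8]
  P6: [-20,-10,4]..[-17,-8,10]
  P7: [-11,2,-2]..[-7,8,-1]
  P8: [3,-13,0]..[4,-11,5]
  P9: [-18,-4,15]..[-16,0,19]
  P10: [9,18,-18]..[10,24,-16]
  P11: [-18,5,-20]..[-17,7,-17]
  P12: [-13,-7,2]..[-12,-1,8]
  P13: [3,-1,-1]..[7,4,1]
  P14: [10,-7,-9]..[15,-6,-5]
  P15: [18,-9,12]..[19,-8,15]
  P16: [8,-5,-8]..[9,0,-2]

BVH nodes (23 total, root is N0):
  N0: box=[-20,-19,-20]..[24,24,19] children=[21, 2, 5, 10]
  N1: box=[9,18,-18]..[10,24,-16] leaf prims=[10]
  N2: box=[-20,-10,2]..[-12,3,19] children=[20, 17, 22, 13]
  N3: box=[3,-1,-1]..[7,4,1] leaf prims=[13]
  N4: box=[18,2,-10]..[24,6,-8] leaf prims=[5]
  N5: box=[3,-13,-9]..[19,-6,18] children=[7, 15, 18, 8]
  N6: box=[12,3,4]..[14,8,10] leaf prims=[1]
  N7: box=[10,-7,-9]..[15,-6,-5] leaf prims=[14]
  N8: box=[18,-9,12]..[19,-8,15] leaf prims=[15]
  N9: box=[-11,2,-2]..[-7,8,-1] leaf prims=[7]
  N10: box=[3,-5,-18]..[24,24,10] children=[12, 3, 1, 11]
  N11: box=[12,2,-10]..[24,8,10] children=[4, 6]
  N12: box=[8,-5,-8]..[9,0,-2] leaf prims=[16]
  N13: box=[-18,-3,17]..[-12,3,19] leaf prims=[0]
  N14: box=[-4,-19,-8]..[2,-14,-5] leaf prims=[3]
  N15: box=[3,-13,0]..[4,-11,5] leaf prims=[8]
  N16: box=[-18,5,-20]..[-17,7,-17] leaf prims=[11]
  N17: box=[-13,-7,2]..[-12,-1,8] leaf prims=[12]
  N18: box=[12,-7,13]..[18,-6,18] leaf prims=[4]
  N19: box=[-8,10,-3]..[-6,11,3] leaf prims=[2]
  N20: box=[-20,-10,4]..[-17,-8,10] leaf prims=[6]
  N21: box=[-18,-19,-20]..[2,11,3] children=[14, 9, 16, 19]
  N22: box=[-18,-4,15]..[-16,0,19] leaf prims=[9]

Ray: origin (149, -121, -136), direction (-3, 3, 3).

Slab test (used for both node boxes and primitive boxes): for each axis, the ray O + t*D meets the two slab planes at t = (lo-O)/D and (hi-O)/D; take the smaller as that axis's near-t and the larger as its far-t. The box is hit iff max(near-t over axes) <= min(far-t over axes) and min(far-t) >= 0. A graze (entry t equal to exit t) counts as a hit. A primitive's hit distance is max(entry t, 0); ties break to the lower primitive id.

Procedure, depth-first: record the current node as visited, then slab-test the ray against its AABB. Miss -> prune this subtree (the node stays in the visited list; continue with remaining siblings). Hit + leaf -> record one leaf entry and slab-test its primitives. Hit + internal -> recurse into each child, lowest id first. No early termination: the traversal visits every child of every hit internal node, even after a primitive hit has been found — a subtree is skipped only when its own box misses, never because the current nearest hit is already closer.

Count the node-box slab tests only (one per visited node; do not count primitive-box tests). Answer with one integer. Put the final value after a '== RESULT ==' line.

Walk:
N0 x:[125/3,169/3] y:[34,145/3] z:[116/3,155/3] -> hit [125/3,145/3], descend [2, 5, 10, 21]
  N2 x:[161/3,169/3] y:[37,124/3] z:[46,155/3] -> miss, prune
  N5 x:[130/3,146/3] y:[36,115/3] z:[127/3,154/3] -> miss, prune
  N10 x:[125/3,146/3] y:[116/3,145/3] z:[118/3,146/3] -> hit [125/3,145/3], descend [1, 3, 11, 12]
    N1 x:[139/3,140/3] y:[139/3,145/3] z:[118/3,40] -> miss, prune
    N3 x:[142/3,146/3] y:[40,125/3] z:[45,137/3] -> miss, prune
    N11 x:[125/3,137/3] y:[41,43] z:[42,146/3] -> hit [42,43], descend [4, 6]
      N4 x:[125/3,131/3] y:[41,127/3] z:[42,128/3] -> hit [42,127/3] leaf, test {P5@t=42}
      N6 x:[45,137/3] y:[124/3,43] z:[140/3,146/3] -> miss, prune
    N12 x:[140/3,47] y:[116/3,121/3] z:[128/3,134/3] -> miss, prune
  N21 x:[49,167/3] y:[34,44] z:[116/3,139/3] -> miss, prune

Visited [0, 2, 5, 10, 1, 3, 11, 4, 6, 12, 21]. Tests: 11 box, 1 leaf. Nearest: P5.

== RESULT ==
11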